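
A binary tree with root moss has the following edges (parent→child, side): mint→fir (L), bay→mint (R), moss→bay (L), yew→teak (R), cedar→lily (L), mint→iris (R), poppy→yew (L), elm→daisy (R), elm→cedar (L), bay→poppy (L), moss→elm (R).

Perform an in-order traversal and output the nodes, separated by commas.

yew, teak, poppy, bay, fir, mint, iris, moss, lily, cedar, elm, daisy

In-order visits the left subtree, then the node, then the right subtree.
At moss: go left to bay.
  At bay: go left to poppy.
    At poppy: go left to yew.
      At yew: no left child.
      Visit yew.
      At yew: go right to teak.
        teak is a leaf — visit teak.
    Visit poppy.
    At poppy: no right child.
  Visit bay.
  At bay: go right to mint.
    At mint: go left to fir.
      fir is a leaf — visit fir.
    Visit mint.
    At mint: go right to iris.
      iris is a leaf — visit iris.
Visit moss.
At moss: go right to elm.
  At elm: go left to cedar.
    At cedar: go left to lily.
      lily is a leaf — visit lily.
    Visit cedar.
    At cedar: no right child.
  Visit elm.
  At elm: go right to daisy.
    daisy is a leaf — visit daisy.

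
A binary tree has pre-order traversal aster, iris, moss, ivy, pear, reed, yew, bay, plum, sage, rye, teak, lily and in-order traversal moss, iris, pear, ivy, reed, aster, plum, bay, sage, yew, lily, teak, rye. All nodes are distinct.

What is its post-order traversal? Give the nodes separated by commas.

moss, pear, reed, ivy, iris, plum, sage, bay, lily, teak, rye, yew, aster

The first element of pre-order is the root; it splits in-order into left and right subtrees.
Root aster: left subtree has 5 nodes {moss, iris, pear, ivy, reed}, right has 7 {plum, bay, sage, yew, lily, teak, rye}.
  Root iris: left subtree has 1 node {moss}, right has 3 {pear, ivy, reed}.
    Root ivy: left subtree has 1 node {pear}, right has 1 {reed}.
  Root yew: left subtree has 3 nodes {plum, bay, sage}, right has 3 {lily, teak, rye}.
    Root bay: left subtree has 1 node {plum}, right has 1 {sage}.
    Root rye: left subtree has 2 nodes {lily, teak}, right has 0 { }.
      Root teak: left subtree has 1 node {lily}, right has 0 { }.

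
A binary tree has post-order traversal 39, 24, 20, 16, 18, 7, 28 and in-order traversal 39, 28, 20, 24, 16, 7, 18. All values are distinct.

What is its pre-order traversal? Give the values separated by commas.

28, 39, 7, 16, 20, 24, 18

The last element of post-order is the root; it splits in-order into left and right subtrees.
Root 28: left subtree has 1 node {39}, right has 5 {20, 24, 16, 7, 18}.
  Root 7: left subtree has 3 nodes {20, 24, 16}, right has 1 {18}.
    Root 16: left subtree has 2 nodes {20, 24}, right has 0 { }.
      Root 20: left subtree has 0 nodes { }, right has 1 {24}.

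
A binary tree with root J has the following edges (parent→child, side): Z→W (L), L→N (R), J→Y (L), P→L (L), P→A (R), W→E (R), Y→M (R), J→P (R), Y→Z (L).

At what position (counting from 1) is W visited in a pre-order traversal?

Pre-order visits the node, then its left subtree, then its right subtree.
Visit J.
At J: go left to Y.
  Visit Y.
  At Y: go left to Z.
    Visit Z.
    At Z: go left to W.
      Visit W.
      At W: no left child.
      At W: go right to E.
        E is a leaf — visit E.
    At Z: no right child.
  At Y: go right to M.
    M is a leaf — visit M.
At J: go right to P.
  Visit P.
  At P: go left to L.
    Visit L.
    At L: no left child.
    At L: go right to N.
      N is a leaf — visit N.
  At P: go right to A.
    A is a leaf — visit A.
Full pre-order sequence: J, Y, Z, W, E, M, P, L, N, A.

4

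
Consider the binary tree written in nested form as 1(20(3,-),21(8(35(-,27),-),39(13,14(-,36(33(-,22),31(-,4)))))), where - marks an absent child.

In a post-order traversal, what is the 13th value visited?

Post-order visits the left subtree, then the right subtree, then the node.
At 1: go left to 20.
  At 20: go left to 3.
    3 is a leaf — visit 3.
  At 20: no right child.
  Visit 20.
At 1: go right to 21.
  At 21: go left to 8.
    At 8: go left to 35.
      At 35: no left child.
      At 35: go right to 27.
        27 is a leaf — visit 27.
      Visit 35.
    At 8: no right child.
    Visit 8.
  At 21: go right to 39.
    At 39: go left to 13.
      13 is a leaf — visit 13.
    At 39: go right to 14.
      At 14: no left child.
      At 14: go right to 36.
        At 36: go left to 33.
          At 33: no left child.
          At 33: go right to 22.
            22 is a leaf — visit 22.
          Visit 33.
        At 36: go right to 31.
          At 31: no left child.
          At 31: go right to 4.
            4 is a leaf — visit 4.
          Visit 31.
        Visit 36.
      Visit 14.
    Visit 39.
  Visit 21.
Visit 1.
Full post-order sequence: 3, 20, 27, 35, 8, 13, 22, 33, 4, 31, 36, 14, 39, 21, 1.

39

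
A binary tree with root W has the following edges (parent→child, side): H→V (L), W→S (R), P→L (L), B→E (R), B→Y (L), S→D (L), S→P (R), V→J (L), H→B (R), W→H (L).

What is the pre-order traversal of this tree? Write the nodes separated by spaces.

Pre-order visits the node, then its left subtree, then its right subtree.
Visit W.
At W: go left to H.
  Visit H.
  At H: go left to V.
    Visit V.
    At V: go left to J.
      J is a leaf — visit J.
    At V: no right child.
  At H: go right to B.
    Visit B.
    At B: go left to Y.
      Y is a leaf — visit Y.
    At B: go right to E.
      E is a leaf — visit E.
At W: go right to S.
  Visit S.
  At S: go left to D.
    D is a leaf — visit D.
  At S: go right to P.
    Visit P.
    At P: go left to L.
      L is a leaf — visit L.
    At P: no right child.

W H V J B Y E S D P L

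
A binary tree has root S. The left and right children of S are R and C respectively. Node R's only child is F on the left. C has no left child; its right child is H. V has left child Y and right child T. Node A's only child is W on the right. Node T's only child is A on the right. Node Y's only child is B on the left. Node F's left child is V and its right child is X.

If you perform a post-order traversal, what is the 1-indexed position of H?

10

Post-order visits the left subtree, then the right subtree, then the node.
At S: go left to R.
  At R: go left to F.
    At F: go left to V.
      At V: go left to Y.
        At Y: go left to B.
          B is a leaf — visit B.
        At Y: no right child.
        Visit Y.
      At V: go right to T.
        At T: no left child.
        At T: go right to A.
          At A: no left child.
          At A: go right to W.
            W is a leaf — visit W.
          Visit A.
        Visit T.
      Visit V.
    At F: go right to X.
      X is a leaf — visit X.
    Visit F.
  At R: no right child.
  Visit R.
At S: go right to C.
  At C: no left child.
  At C: go right to H.
    H is a leaf — visit H.
  Visit C.
Visit S.
Full post-order sequence: B, Y, W, A, T, V, X, F, R, H, C, S.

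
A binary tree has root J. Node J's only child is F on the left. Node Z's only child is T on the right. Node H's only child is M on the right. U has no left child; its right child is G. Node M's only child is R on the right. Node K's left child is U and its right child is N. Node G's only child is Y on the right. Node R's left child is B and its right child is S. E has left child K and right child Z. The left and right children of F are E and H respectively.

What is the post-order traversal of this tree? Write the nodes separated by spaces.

Y G U N K T Z E B S R M H F J

Post-order visits the left subtree, then the right subtree, then the node.
At J: go left to F.
  At F: go left to E.
    At E: go left to K.
      At K: go left to U.
        At U: no left child.
        At U: go right to G.
          At G: no left child.
          At G: go right to Y.
            Y is a leaf — visit Y.
          Visit G.
        Visit U.
      At K: go right to N.
        N is a leaf — visit N.
      Visit K.
    At E: go right to Z.
      At Z: no left child.
      At Z: go right to T.
        T is a leaf — visit T.
      Visit Z.
    Visit E.
  At F: go right to H.
    At H: no left child.
    At H: go right to M.
      At M: no left child.
      At M: go right to R.
        At R: go left to B.
          B is a leaf — visit B.
        At R: go right to S.
          S is a leaf — visit S.
        Visit R.
      Visit M.
    Visit H.
  Visit F.
At J: no right child.
Visit J.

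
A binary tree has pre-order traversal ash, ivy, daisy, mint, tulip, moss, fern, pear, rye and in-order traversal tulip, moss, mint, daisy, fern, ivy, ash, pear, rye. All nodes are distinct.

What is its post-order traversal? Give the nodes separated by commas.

moss, tulip, mint, fern, daisy, ivy, rye, pear, ash

The first element of pre-order is the root; it splits in-order into left and right subtrees.
Root ash: left subtree has 6 nodes {tulip, moss, mint, daisy, fern, ivy}, right has 2 {pear, rye}.
  Root ivy: left subtree has 5 nodes {tulip, moss, mint, daisy, fern}, right has 0 { }.
    Root daisy: left subtree has 3 nodes {tulip, moss, mint}, right has 1 {fern}.
      Root mint: left subtree has 2 nodes {tulip, moss}, right has 0 { }.
        Root tulip: left subtree has 0 nodes { }, right has 1 {moss}.
  Root pear: left subtree has 0 nodes { }, right has 1 {rye}.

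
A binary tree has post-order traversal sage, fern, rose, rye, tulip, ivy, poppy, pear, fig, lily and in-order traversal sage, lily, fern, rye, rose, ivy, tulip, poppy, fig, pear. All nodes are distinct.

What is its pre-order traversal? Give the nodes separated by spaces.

The last element of post-order is the root; it splits in-order into left and right subtrees.
Root lily: left subtree has 1 node {sage}, right has 8 {fern, rye, rose, ivy, tulip, poppy, fig, pear}.
  Root fig: left subtree has 6 nodes {fern, rye, rose, ivy, tulip, poppy}, right has 1 {pear}.
    Root poppy: left subtree has 5 nodes {fern, rye, rose, ivy, tulip}, right has 0 { }.
      Root ivy: left subtree has 3 nodes {fern, rye, rose}, right has 1 {tulip}.
        Root rye: left subtree has 1 node {fern}, right has 1 {rose}.

lily sage fig poppy ivy rye fern rose tulip pear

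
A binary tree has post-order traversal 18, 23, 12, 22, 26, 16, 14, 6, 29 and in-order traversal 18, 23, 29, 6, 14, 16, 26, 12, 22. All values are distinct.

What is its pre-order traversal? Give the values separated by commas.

29, 23, 18, 6, 14, 16, 26, 22, 12

The last element of post-order is the root; it splits in-order into left and right subtrees.
Root 29: left subtree has 2 nodes {18, 23}, right has 6 {6, 14, 16, 26, 12, 22}.
  Root 23: left subtree has 1 node {18}, right has 0 { }.
  Root 6: left subtree has 0 nodes { }, right has 5 {14, 16, 26, 12, 22}.
    Root 14: left subtree has 0 nodes { }, right has 4 {16, 26, 12, 22}.
      Root 16: left subtree has 0 nodes { }, right has 3 {26, 12, 22}.
        Root 26: left subtree has 0 nodes { }, right has 2 {12, 22}.
          Root 22: left subtree has 1 node {12}, right has 0 { }.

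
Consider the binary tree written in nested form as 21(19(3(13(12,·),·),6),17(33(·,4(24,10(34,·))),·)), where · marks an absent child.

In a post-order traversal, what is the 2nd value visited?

Post-order visits the left subtree, then the right subtree, then the node.
At 21: go left to 19.
  At 19: go left to 3.
    At 3: go left to 13.
      At 13: go left to 12.
        12 is a leaf — visit 12.
      At 13: no right child.
      Visit 13.
    At 3: no right child.
    Visit 3.
  At 19: go right to 6.
    6 is a leaf — visit 6.
  Visit 19.
At 21: go right to 17.
  At 17: go left to 33.
    At 33: no left child.
    At 33: go right to 4.
      At 4: go left to 24.
        24 is a leaf — visit 24.
      At 4: go right to 10.
        At 10: go left to 34.
          34 is a leaf — visit 34.
        At 10: no right child.
        Visit 10.
      Visit 4.
    Visit 33.
  At 17: no right child.
  Visit 17.
Visit 21.
Full post-order sequence: 12, 13, 3, 6, 19, 24, 34, 10, 4, 33, 17, 21.

13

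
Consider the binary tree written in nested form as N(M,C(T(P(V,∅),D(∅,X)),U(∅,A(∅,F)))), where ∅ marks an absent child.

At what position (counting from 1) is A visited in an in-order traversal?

In-order visits the left subtree, then the node, then the right subtree.
At N: go left to M.
  M is a leaf — visit M.
Visit N.
At N: go right to C.
  At C: go left to T.
    At T: go left to P.
      At P: go left to V.
        V is a leaf — visit V.
      Visit P.
      At P: no right child.
    Visit T.
    At T: go right to D.
      At D: no left child.
      Visit D.
      At D: go right to X.
        X is a leaf — visit X.
  Visit C.
  At C: go right to U.
    At U: no left child.
    Visit U.
    At U: go right to A.
      At A: no left child.
      Visit A.
      At A: go right to F.
        F is a leaf — visit F.
Full in-order sequence: M, N, V, P, T, D, X, C, U, A, F.

10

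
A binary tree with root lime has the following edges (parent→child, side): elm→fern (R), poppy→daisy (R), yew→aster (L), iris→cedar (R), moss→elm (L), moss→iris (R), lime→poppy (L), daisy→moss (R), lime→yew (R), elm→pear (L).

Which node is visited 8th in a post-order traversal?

Post-order visits the left subtree, then the right subtree, then the node.
At lime: go left to poppy.
  At poppy: no left child.
  At poppy: go right to daisy.
    At daisy: no left child.
    At daisy: go right to moss.
      At moss: go left to elm.
        At elm: go left to pear.
          pear is a leaf — visit pear.
        At elm: go right to fern.
          fern is a leaf — visit fern.
        Visit elm.
      At moss: go right to iris.
        At iris: no left child.
        At iris: go right to cedar.
          cedar is a leaf — visit cedar.
        Visit iris.
      Visit moss.
    Visit daisy.
  Visit poppy.
At lime: go right to yew.
  At yew: go left to aster.
    aster is a leaf — visit aster.
  At yew: no right child.
  Visit yew.
Visit lime.
Full post-order sequence: pear, fern, elm, cedar, iris, moss, daisy, poppy, aster, yew, lime.

poppy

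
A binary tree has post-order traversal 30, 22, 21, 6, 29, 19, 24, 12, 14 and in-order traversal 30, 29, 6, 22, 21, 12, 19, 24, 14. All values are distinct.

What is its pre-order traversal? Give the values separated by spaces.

The last element of post-order is the root; it splits in-order into left and right subtrees.
Root 14: left subtree has 8 nodes {30, 29, 6, 22, 21, 12, 19, 24}, right has 0 { }.
  Root 12: left subtree has 5 nodes {30, 29, 6, 22, 21}, right has 2 {19, 24}.
    Root 29: left subtree has 1 node {30}, right has 3 {6, 22, 21}.
      Root 6: left subtree has 0 nodes { }, right has 2 {22, 21}.
        Root 21: left subtree has 1 node {22}, right has 0 { }.
    Root 24: left subtree has 1 node {19}, right has 0 { }.

14 12 29 30 6 21 22 24 19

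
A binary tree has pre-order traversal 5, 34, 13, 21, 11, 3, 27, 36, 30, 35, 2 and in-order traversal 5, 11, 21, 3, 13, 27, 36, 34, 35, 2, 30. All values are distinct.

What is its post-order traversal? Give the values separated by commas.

The first element of pre-order is the root; it splits in-order into left and right subtrees.
Root 5: left subtree has 0 nodes { }, right has 10 {11, 21, 3, 13, 27, 36, 34, 35, 2, 30}.
  Root 34: left subtree has 6 nodes {11, 21, 3, 13, 27, 36}, right has 3 {35, 2, 30}.
    Root 13: left subtree has 3 nodes {11, 21, 3}, right has 2 {27, 36}.
      Root 21: left subtree has 1 node {11}, right has 1 {3}.
      Root 27: left subtree has 0 nodes { }, right has 1 {36}.
    Root 30: left subtree has 2 nodes {35, 2}, right has 0 { }.
      Root 35: left subtree has 0 nodes { }, right has 1 {2}.

11, 3, 21, 36, 27, 13, 2, 35, 30, 34, 5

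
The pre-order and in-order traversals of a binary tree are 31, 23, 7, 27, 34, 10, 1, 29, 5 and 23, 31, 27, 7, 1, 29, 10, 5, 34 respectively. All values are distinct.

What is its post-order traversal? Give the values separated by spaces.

23 27 29 1 5 10 34 7 31

The first element of pre-order is the root; it splits in-order into left and right subtrees.
Root 31: left subtree has 1 node {23}, right has 7 {27, 7, 1, 29, 10, 5, 34}.
  Root 7: left subtree has 1 node {27}, right has 5 {1, 29, 10, 5, 34}.
    Root 34: left subtree has 4 nodes {1, 29, 10, 5}, right has 0 { }.
      Root 10: left subtree has 2 nodes {1, 29}, right has 1 {5}.
        Root 1: left subtree has 0 nodes { }, right has 1 {29}.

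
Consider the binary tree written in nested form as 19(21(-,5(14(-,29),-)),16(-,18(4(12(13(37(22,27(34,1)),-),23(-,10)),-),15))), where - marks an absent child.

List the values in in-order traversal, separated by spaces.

21 14 29 5 19 16 22 37 34 27 1 13 12 23 10 4 18 15

In-order visits the left subtree, then the node, then the right subtree.
At 19: go left to 21.
  At 21: no left child.
  Visit 21.
  At 21: go right to 5.
    At 5: go left to 14.
      At 14: no left child.
      Visit 14.
      At 14: go right to 29.
        29 is a leaf — visit 29.
    Visit 5.
    At 5: no right child.
Visit 19.
At 19: go right to 16.
  At 16: no left child.
  Visit 16.
  At 16: go right to 18.
    At 18: go left to 4.
      At 4: go left to 12.
        At 12: go left to 13.
          At 13: go left to 37.
            At 37: go left to 22.
              22 is a leaf — visit 22.
            Visit 37.
            At 37: go right to 27.
              At 27: go left to 34.
                34 is a leaf — visit 34.
              Visit 27.
              At 27: go right to 1.
                1 is a leaf — visit 1.
          Visit 13.
          At 13: no right child.
        Visit 12.
        At 12: go right to 23.
          At 23: no left child.
          Visit 23.
          At 23: go right to 10.
            10 is a leaf — visit 10.
      Visit 4.
      At 4: no right child.
    Visit 18.
    At 18: go right to 15.
      15 is a leaf — visit 15.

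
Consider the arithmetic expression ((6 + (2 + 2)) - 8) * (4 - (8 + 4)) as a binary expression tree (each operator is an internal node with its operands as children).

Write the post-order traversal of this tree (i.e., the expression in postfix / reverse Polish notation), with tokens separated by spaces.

6 2 2 + + 8 - 4 8 4 + - *

Post-order on an expression tree gives postfix notation: for each operator, emit left operand, right operand, then the operator.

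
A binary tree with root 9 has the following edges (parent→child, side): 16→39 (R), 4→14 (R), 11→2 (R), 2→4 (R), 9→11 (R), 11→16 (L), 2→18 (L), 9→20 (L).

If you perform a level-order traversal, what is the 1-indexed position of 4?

8

Level-order visits nodes level by level from the root, left to right within each level.
Level 0: 9
Level 1: 20, 11
Level 2: 16, 2
Level 3: 39, 18, 4
Level 4: 14
Full level-order sequence: 9, 20, 11, 16, 2, 39, 18, 4, 14.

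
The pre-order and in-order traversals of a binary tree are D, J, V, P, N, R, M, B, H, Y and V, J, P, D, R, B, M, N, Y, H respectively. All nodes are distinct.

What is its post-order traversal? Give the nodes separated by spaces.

V P J B M R Y H N D

The first element of pre-order is the root; it splits in-order into left and right subtrees.
Root D: left subtree has 3 nodes {V, J, P}, right has 6 {R, B, M, N, Y, H}.
  Root J: left subtree has 1 node {V}, right has 1 {P}.
  Root N: left subtree has 3 nodes {R, B, M}, right has 2 {Y, H}.
    Root R: left subtree has 0 nodes { }, right has 2 {B, M}.
      Root M: left subtree has 1 node {B}, right has 0 { }.
    Root H: left subtree has 1 node {Y}, right has 0 { }.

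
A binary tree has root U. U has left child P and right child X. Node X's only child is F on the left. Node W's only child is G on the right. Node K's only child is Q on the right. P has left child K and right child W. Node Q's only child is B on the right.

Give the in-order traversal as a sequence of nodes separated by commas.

In-order visits the left subtree, then the node, then the right subtree.
At U: go left to P.
  At P: go left to K.
    At K: no left child.
    Visit K.
    At K: go right to Q.
      At Q: no left child.
      Visit Q.
      At Q: go right to B.
        B is a leaf — visit B.
  Visit P.
  At P: go right to W.
    At W: no left child.
    Visit W.
    At W: go right to G.
      G is a leaf — visit G.
Visit U.
At U: go right to X.
  At X: go left to F.
    F is a leaf — visit F.
  Visit X.
  At X: no right child.

K, Q, B, P, W, G, U, F, X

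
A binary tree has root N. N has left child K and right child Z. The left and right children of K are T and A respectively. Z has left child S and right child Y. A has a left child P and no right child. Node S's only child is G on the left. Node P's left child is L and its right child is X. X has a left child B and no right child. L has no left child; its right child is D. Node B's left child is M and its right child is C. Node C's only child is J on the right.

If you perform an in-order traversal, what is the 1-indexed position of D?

In-order visits the left subtree, then the node, then the right subtree.
At N: go left to K.
  At K: go left to T.
    T is a leaf — visit T.
  Visit K.
  At K: go right to A.
    At A: go left to P.
      At P: go left to L.
        At L: no left child.
        Visit L.
        At L: go right to D.
          D is a leaf — visit D.
      Visit P.
      At P: go right to X.
        At X: go left to B.
          At B: go left to M.
            M is a leaf — visit M.
          Visit B.
          At B: go right to C.
            At C: no left child.
            Visit C.
            At C: go right to J.
              J is a leaf — visit J.
        Visit X.
        At X: no right child.
    Visit A.
    At A: no right child.
Visit N.
At N: go right to Z.
  At Z: go left to S.
    At S: go left to G.
      G is a leaf — visit G.
    Visit S.
    At S: no right child.
  Visit Z.
  At Z: go right to Y.
    Y is a leaf — visit Y.
Full in-order sequence: T, K, L, D, P, M, B, C, J, X, A, N, G, S, Z, Y.

4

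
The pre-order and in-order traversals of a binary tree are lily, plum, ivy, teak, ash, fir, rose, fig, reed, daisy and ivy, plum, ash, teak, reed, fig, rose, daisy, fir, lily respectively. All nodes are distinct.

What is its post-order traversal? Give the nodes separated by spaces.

ivy ash reed fig daisy rose fir teak plum lily

The first element of pre-order is the root; it splits in-order into left and right subtrees.
Root lily: left subtree has 9 nodes {ivy, plum, ash, teak, reed, fig, rose, daisy, fir}, right has 0 { }.
  Root plum: left subtree has 1 node {ivy}, right has 7 {ash, teak, reed, fig, rose, daisy, fir}.
    Root teak: left subtree has 1 node {ash}, right has 5 {reed, fig, rose, daisy, fir}.
      Root fir: left subtree has 4 nodes {reed, fig, rose, daisy}, right has 0 { }.
        Root rose: left subtree has 2 nodes {reed, fig}, right has 1 {daisy}.
          Root fig: left subtree has 1 node {reed}, right has 0 { }.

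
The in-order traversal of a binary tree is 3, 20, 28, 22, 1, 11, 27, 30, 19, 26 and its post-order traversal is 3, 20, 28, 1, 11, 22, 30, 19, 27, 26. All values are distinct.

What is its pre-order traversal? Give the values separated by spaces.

The last element of post-order is the root; it splits in-order into left and right subtrees.
Root 26: left subtree has 9 nodes {3, 20, 28, 22, 1, 11, 27, 30, 19}, right has 0 { }.
  Root 27: left subtree has 6 nodes {3, 20, 28, 22, 1, 11}, right has 2 {30, 19}.
    Root 22: left subtree has 3 nodes {3, 20, 28}, right has 2 {1, 11}.
      Root 28: left subtree has 2 nodes {3, 20}, right has 0 { }.
        Root 20: left subtree has 1 node {3}, right has 0 { }.
      Root 11: left subtree has 1 node {1}, right has 0 { }.
    Root 19: left subtree has 1 node {30}, right has 0 { }.

26 27 22 28 20 3 11 1 19 30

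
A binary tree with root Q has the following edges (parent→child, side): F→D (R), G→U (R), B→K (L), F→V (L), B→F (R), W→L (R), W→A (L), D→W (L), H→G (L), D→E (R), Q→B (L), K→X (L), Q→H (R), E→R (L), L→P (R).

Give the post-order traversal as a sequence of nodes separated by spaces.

X K V A P L W R E D F B U G H Q

Post-order visits the left subtree, then the right subtree, then the node.
At Q: go left to B.
  At B: go left to K.
    At K: go left to X.
      X is a leaf — visit X.
    At K: no right child.
    Visit K.
  At B: go right to F.
    At F: go left to V.
      V is a leaf — visit V.
    At F: go right to D.
      At D: go left to W.
        At W: go left to A.
          A is a leaf — visit A.
        At W: go right to L.
          At L: no left child.
          At L: go right to P.
            P is a leaf — visit P.
          Visit L.
        Visit W.
      At D: go right to E.
        At E: go left to R.
          R is a leaf — visit R.
        At E: no right child.
        Visit E.
      Visit D.
    Visit F.
  Visit B.
At Q: go right to H.
  At H: go left to G.
    At G: no left child.
    At G: go right to U.
      U is a leaf — visit U.
    Visit G.
  At H: no right child.
  Visit H.
Visit Q.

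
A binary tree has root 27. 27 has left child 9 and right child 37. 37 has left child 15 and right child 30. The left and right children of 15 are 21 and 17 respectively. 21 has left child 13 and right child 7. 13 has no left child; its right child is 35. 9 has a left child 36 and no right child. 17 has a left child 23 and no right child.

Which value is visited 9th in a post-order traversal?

Post-order visits the left subtree, then the right subtree, then the node.
At 27: go left to 9.
  At 9: go left to 36.
    36 is a leaf — visit 36.
  At 9: no right child.
  Visit 9.
At 27: go right to 37.
  At 37: go left to 15.
    At 15: go left to 21.
      At 21: go left to 13.
        At 13: no left child.
        At 13: go right to 35.
          35 is a leaf — visit 35.
        Visit 13.
      At 21: go right to 7.
        7 is a leaf — visit 7.
      Visit 21.
    At 15: go right to 17.
      At 17: go left to 23.
        23 is a leaf — visit 23.
      At 17: no right child.
      Visit 17.
    Visit 15.
  At 37: go right to 30.
    30 is a leaf — visit 30.
  Visit 37.
Visit 27.
Full post-order sequence: 36, 9, 35, 13, 7, 21, 23, 17, 15, 30, 37, 27.

15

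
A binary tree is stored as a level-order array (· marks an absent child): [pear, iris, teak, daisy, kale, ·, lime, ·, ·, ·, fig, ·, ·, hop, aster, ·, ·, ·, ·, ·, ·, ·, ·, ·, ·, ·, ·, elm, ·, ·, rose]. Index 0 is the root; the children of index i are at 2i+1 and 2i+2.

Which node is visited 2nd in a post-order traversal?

Post-order visits the left subtree, then the right subtree, then the node.
At pear: go left to iris.
  At iris: go left to daisy.
    daisy is a leaf — visit daisy.
  At iris: go right to kale.
    At kale: no left child.
    At kale: go right to fig.
      fig is a leaf — visit fig.
    Visit kale.
  Visit iris.
At pear: go right to teak.
  At teak: no left child.
  At teak: go right to lime.
    At lime: go left to hop.
      At hop: go left to elm.
        elm is a leaf — visit elm.
      At hop: no right child.
      Visit hop.
    At lime: go right to aster.
      At aster: no left child.
      At aster: go right to rose.
        rose is a leaf — visit rose.
      Visit aster.
    Visit lime.
  Visit teak.
Visit pear.
Full post-order sequence: daisy, fig, kale, iris, elm, hop, rose, aster, lime, teak, pear.

fig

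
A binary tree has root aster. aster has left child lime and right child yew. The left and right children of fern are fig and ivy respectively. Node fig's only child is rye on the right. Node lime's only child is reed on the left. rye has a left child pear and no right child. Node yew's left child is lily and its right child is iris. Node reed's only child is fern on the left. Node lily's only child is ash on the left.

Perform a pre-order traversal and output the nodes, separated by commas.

Pre-order visits the node, then its left subtree, then its right subtree.
Visit aster.
At aster: go left to lime.
  Visit lime.
  At lime: go left to reed.
    Visit reed.
    At reed: go left to fern.
      Visit fern.
      At fern: go left to fig.
        Visit fig.
        At fig: no left child.
        At fig: go right to rye.
          Visit rye.
          At rye: go left to pear.
            pear is a leaf — visit pear.
          At rye: no right child.
      At fern: go right to ivy.
        ivy is a leaf — visit ivy.
    At reed: no right child.
  At lime: no right child.
At aster: go right to yew.
  Visit yew.
  At yew: go left to lily.
    Visit lily.
    At lily: go left to ash.
      ash is a leaf — visit ash.
    At lily: no right child.
  At yew: go right to iris.
    iris is a leaf — visit iris.

aster, lime, reed, fern, fig, rye, pear, ivy, yew, lily, ash, iris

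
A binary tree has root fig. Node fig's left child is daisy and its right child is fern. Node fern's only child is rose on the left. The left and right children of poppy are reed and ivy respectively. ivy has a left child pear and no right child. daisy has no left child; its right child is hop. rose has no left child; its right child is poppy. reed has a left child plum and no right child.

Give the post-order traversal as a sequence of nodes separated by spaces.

Post-order visits the left subtree, then the right subtree, then the node.
At fig: go left to daisy.
  At daisy: no left child.
  At daisy: go right to hop.
    hop is a leaf — visit hop.
  Visit daisy.
At fig: go right to fern.
  At fern: go left to rose.
    At rose: no left child.
    At rose: go right to poppy.
      At poppy: go left to reed.
        At reed: go left to plum.
          plum is a leaf — visit plum.
        At reed: no right child.
        Visit reed.
      At poppy: go right to ivy.
        At ivy: go left to pear.
          pear is a leaf — visit pear.
        At ivy: no right child.
        Visit ivy.
      Visit poppy.
    Visit rose.
  At fern: no right child.
  Visit fern.
Visit fig.

hop daisy plum reed pear ivy poppy rose fern fig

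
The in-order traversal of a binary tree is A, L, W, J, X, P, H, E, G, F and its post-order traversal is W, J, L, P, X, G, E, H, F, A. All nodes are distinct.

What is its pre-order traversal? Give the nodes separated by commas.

A, F, H, X, L, J, W, P, E, G

The last element of post-order is the root; it splits in-order into left and right subtrees.
Root A: left subtree has 0 nodes { }, right has 9 {L, W, J, X, P, H, E, G, F}.
  Root F: left subtree has 8 nodes {L, W, J, X, P, H, E, G}, right has 0 { }.
    Root H: left subtree has 5 nodes {L, W, J, X, P}, right has 2 {E, G}.
      Root X: left subtree has 3 nodes {L, W, J}, right has 1 {P}.
        Root L: left subtree has 0 nodes { }, right has 2 {W, J}.
          Root J: left subtree has 1 node {W}, right has 0 { }.
      Root E: left subtree has 0 nodes { }, right has 1 {G}.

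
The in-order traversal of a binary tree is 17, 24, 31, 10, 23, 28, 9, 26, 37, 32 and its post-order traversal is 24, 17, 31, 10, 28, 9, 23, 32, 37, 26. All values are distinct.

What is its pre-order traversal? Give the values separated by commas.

The last element of post-order is the root; it splits in-order into left and right subtrees.
Root 26: left subtree has 7 nodes {17, 24, 31, 10, 23, 28, 9}, right has 2 {37, 32}.
  Root 23: left subtree has 4 nodes {17, 24, 31, 10}, right has 2 {28, 9}.
    Root 10: left subtree has 3 nodes {17, 24, 31}, right has 0 { }.
      Root 31: left subtree has 2 nodes {17, 24}, right has 0 { }.
        Root 17: left subtree has 0 nodes { }, right has 1 {24}.
    Root 9: left subtree has 1 node {28}, right has 0 { }.
  Root 37: left subtree has 0 nodes { }, right has 1 {32}.

26, 23, 10, 31, 17, 24, 9, 28, 37, 32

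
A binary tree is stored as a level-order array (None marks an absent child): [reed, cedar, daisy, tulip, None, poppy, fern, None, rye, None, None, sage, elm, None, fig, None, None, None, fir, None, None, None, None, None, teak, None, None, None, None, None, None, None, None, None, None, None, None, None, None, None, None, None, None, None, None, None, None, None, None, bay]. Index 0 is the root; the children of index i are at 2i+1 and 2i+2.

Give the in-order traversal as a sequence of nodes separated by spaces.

In-order visits the left subtree, then the node, then the right subtree.
At reed: go left to cedar.
  At cedar: go left to tulip.
    At tulip: no left child.
    Visit tulip.
    At tulip: go right to rye.
      At rye: no left child.
      Visit rye.
      At rye: go right to fir.
        fir is a leaf — visit fir.
  Visit cedar.
  At cedar: no right child.
Visit reed.
At reed: go right to daisy.
  At daisy: go left to poppy.
    At poppy: go left to sage.
      At sage: no left child.
      Visit sage.
      At sage: go right to teak.
        At teak: go left to bay.
          bay is a leaf — visit bay.
        Visit teak.
        At teak: no right child.
    Visit poppy.
    At poppy: go right to elm.
      elm is a leaf — visit elm.
  Visit daisy.
  At daisy: go right to fern.
    At fern: no left child.
    Visit fern.
    At fern: go right to fig.
      fig is a leaf — visit fig.

tulip rye fir cedar reed sage bay teak poppy elm daisy fern fig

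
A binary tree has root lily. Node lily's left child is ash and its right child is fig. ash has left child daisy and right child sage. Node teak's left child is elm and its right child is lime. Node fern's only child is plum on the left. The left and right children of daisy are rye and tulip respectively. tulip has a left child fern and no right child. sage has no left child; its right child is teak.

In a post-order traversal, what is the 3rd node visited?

Post-order visits the left subtree, then the right subtree, then the node.
At lily: go left to ash.
  At ash: go left to daisy.
    At daisy: go left to rye.
      rye is a leaf — visit rye.
    At daisy: go right to tulip.
      At tulip: go left to fern.
        At fern: go left to plum.
          plum is a leaf — visit plum.
        At fern: no right child.
        Visit fern.
      At tulip: no right child.
      Visit tulip.
    Visit daisy.
  At ash: go right to sage.
    At sage: no left child.
    At sage: go right to teak.
      At teak: go left to elm.
        elm is a leaf — visit elm.
      At teak: go right to lime.
        lime is a leaf — visit lime.
      Visit teak.
    Visit sage.
  Visit ash.
At lily: go right to fig.
  fig is a leaf — visit fig.
Visit lily.
Full post-order sequence: rye, plum, fern, tulip, daisy, elm, lime, teak, sage, ash, fig, lily.

fern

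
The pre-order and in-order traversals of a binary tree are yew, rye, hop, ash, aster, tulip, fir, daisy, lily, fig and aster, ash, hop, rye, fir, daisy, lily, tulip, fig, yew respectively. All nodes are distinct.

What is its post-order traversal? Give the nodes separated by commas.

aster, ash, hop, lily, daisy, fir, fig, tulip, rye, yew

The first element of pre-order is the root; it splits in-order into left and right subtrees.
Root yew: left subtree has 9 nodes {aster, ash, hop, rye, fir, daisy, lily, tulip, fig}, right has 0 { }.
  Root rye: left subtree has 3 nodes {aster, ash, hop}, right has 5 {fir, daisy, lily, tulip, fig}.
    Root hop: left subtree has 2 nodes {aster, ash}, right has 0 { }.
      Root ash: left subtree has 1 node {aster}, right has 0 { }.
    Root tulip: left subtree has 3 nodes {fir, daisy, lily}, right has 1 {fig}.
      Root fir: left subtree has 0 nodes { }, right has 2 {daisy, lily}.
        Root daisy: left subtree has 0 nodes { }, right has 1 {lily}.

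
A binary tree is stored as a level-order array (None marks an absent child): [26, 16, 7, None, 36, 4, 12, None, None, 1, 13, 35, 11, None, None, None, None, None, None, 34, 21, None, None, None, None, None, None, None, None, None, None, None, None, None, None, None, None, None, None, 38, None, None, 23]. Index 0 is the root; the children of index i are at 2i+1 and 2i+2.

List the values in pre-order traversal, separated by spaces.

26 16 36 1 34 38 21 23 13 7 4 35 11 12

Pre-order visits the node, then its left subtree, then its right subtree.
Visit 26.
At 26: go left to 16.
  Visit 16.
  At 16: no left child.
  At 16: go right to 36.
    Visit 36.
    At 36: go left to 1.
      Visit 1.
      At 1: go left to 34.
        Visit 34.
        At 34: go left to 38.
          38 is a leaf — visit 38.
        At 34: no right child.
      At 1: go right to 21.
        Visit 21.
        At 21: no left child.
        At 21: go right to 23.
          23 is a leaf — visit 23.
    At 36: go right to 13.
      13 is a leaf — visit 13.
At 26: go right to 7.
  Visit 7.
  At 7: go left to 4.
    Visit 4.
    At 4: go left to 35.
      35 is a leaf — visit 35.
    At 4: go right to 11.
      11 is a leaf — visit 11.
  At 7: go right to 12.
    12 is a leaf — visit 12.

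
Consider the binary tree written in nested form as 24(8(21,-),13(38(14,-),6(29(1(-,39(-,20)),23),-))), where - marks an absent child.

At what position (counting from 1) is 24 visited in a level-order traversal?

1

Level-order visits nodes level by level from the root, left to right within each level.
Level 0: 24
Level 1: 8, 13
Level 2: 21, 38, 6
Level 3: 14, 29
Level 4: 1, 23
Level 5: 39
Level 6: 20
Full level-order sequence: 24, 8, 13, 21, 38, 6, 14, 29, 1, 23, 39, 20.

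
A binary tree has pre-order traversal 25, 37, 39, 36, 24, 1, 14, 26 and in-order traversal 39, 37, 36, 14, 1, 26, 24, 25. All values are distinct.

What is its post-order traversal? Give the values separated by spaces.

The first element of pre-order is the root; it splits in-order into left and right subtrees.
Root 25: left subtree has 7 nodes {39, 37, 36, 14, 1, 26, 24}, right has 0 { }.
  Root 37: left subtree has 1 node {39}, right has 5 {36, 14, 1, 26, 24}.
    Root 36: left subtree has 0 nodes { }, right has 4 {14, 1, 26, 24}.
      Root 24: left subtree has 3 nodes {14, 1, 26}, right has 0 { }.
        Root 1: left subtree has 1 node {14}, right has 1 {26}.

39 14 26 1 24 36 37 25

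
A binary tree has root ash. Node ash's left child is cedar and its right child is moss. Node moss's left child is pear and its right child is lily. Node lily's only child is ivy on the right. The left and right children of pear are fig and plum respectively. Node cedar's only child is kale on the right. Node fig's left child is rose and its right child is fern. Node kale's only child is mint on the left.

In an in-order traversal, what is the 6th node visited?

fig

In-order visits the left subtree, then the node, then the right subtree.
At ash: go left to cedar.
  At cedar: no left child.
  Visit cedar.
  At cedar: go right to kale.
    At kale: go left to mint.
      mint is a leaf — visit mint.
    Visit kale.
    At kale: no right child.
Visit ash.
At ash: go right to moss.
  At moss: go left to pear.
    At pear: go left to fig.
      At fig: go left to rose.
        rose is a leaf — visit rose.
      Visit fig.
      At fig: go right to fern.
        fern is a leaf — visit fern.
    Visit pear.
    At pear: go right to plum.
      plum is a leaf — visit plum.
  Visit moss.
  At moss: go right to lily.
    At lily: no left child.
    Visit lily.
    At lily: go right to ivy.
      ivy is a leaf — visit ivy.
Full in-order sequence: cedar, mint, kale, ash, rose, fig, fern, pear, plum, moss, lily, ivy.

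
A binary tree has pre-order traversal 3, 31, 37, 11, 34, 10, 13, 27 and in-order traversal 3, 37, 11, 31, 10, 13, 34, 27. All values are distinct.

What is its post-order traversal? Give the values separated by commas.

The first element of pre-order is the root; it splits in-order into left and right subtrees.
Root 3: left subtree has 0 nodes { }, right has 7 {37, 11, 31, 10, 13, 34, 27}.
  Root 31: left subtree has 2 nodes {37, 11}, right has 4 {10, 13, 34, 27}.
    Root 37: left subtree has 0 nodes { }, right has 1 {11}.
    Root 34: left subtree has 2 nodes {10, 13}, right has 1 {27}.
      Root 10: left subtree has 0 nodes { }, right has 1 {13}.

11, 37, 13, 10, 27, 34, 31, 3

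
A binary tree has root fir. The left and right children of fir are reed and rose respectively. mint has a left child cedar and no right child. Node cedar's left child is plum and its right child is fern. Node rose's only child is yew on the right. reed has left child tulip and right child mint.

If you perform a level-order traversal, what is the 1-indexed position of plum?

8

Level-order visits nodes level by level from the root, left to right within each level.
Level 0: fir
Level 1: reed, rose
Level 2: tulip, mint, yew
Level 3: cedar
Level 4: plum, fern
Full level-order sequence: fir, reed, rose, tulip, mint, yew, cedar, plum, fern.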